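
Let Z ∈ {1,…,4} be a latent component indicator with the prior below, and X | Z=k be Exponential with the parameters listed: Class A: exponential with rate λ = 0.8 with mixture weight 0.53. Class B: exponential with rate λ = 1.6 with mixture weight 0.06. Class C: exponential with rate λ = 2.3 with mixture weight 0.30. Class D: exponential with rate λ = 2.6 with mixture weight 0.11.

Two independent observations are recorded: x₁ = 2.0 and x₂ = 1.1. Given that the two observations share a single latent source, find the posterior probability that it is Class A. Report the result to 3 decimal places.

0.917

Apply Bayes' rule: the posterior for each component is proportional to its prior times its likelihood at x.
Since both observations come from the same component, the likelihood for component k is f_k(x₁)·f_k(x₂).
  L_A = [0.8·e^(−0.8·2.0) = 0.8·e^(−1.6000) = 0.161517] × [0.331826] = 0.0535957
  L_B = [1.6·e^(−1.6·2.0) = 1.6·e^(−3.2000) = 0.0652195] × [0.275272] = 0.0179531
  L_C = [2.3·e^(−2.3·2.0) = 2.3·e^(−4.6000) = 0.0231192] × [0.183216] = 0.00423581
  L_D = [2.6·e^(−2.6·2.0) = 2.6·e^(−5.2000) = 0.0143431] × [0.148899] = 0.00213567
Weight by the priors:
  π_A·L_A = 0.53 × 0.0535957 = 0.0284057
  π_B·L_B = 0.06 × 0.0179531 = 0.00107719
  π_C·L_C = 0.30 × 0.00423581 = 0.00127074
  π_D·L_D = 0.11 × 0.00213567 = 0.000234923
Sum: 0.0284057 + 0.00107719 + 0.00127074 + 0.000234923 = 0.0309886
So the posterior for Class A is 0.0284057 / 0.0309886 ≈ 0.917.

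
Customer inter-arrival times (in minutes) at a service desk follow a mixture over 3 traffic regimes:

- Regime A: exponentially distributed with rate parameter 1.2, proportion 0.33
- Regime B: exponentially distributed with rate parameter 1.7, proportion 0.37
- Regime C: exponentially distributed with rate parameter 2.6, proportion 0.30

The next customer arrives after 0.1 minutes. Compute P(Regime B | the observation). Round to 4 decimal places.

0.3578

P(component k | x) = P(Z=k)·f_k(x) / marginal(x), where marginal(x) = Σ_j P(Z=j)·f_j(x).
Component likelihoods at x = 0.1 minutes:
  f_A = 1.0643
  f_B = 1.43423
  f_C = 2.00473
Prior × likelihood for each component:
  P(Z=A)·f_A = 0.33 × 1.0643 = 0.35122
  P(Z=B)·f_B = 0.37 × 1.43423 = 0.530665
  P(Z=C)·f_C = 0.30 × 2.00473 = 0.60142
Sum: 0.35122 + 0.530665 + 0.60142 = 1.48331
So the posterior for Regime B is 0.530665 / 1.48331 ≈ 0.3578.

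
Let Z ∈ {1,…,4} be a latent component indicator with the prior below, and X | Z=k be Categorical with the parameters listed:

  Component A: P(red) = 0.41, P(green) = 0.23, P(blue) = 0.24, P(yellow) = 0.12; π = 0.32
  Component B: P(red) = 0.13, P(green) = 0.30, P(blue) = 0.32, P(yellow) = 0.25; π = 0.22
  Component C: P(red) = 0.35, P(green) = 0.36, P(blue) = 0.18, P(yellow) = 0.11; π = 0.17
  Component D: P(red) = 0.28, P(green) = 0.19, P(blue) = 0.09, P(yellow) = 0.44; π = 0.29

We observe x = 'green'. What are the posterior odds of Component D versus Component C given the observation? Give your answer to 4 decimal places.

0.9003

Posterior odds = (π_i f_i(x)) / (π_j f_j(x)); the normalising sum cancels.
Categorical probabilities:
  L_A = 0.23
  L_B = 0.3
  L_C = 0.36
  L_D = 0.19
0.0551 / 0.0612 ≈ 0.9003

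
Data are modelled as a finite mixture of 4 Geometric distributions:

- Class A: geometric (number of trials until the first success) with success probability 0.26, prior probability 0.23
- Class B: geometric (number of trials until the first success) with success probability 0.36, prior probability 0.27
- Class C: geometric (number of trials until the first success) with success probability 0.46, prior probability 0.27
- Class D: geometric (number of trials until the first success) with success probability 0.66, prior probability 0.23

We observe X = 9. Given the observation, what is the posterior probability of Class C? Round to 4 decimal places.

P(component k | x) = w_k·f_k(x) / marginal(x), where marginal(x) = Σ_j w_j·f_j(x).
Component likelihoods at x = 9:
  f_A = 0.26·(1−0.26)^8 = 0.26·0.0899195 = 0.0233791
  f_B = 0.36·(1−0.36)^8 = 0.36·0.0281475 = 0.0101331
  f_C = 0.46·(1−0.46)^8 = 0.46·0.0072302 = 0.00332589
  f_D = 0.66·(1−0.66)^8 = 0.66·0.000178579 = 0.000117862
Weight by the priors:
  w_A·f_A = 0.23 × 0.0233791 = 0.00537718
  w_B·f_B = 0.27 × 0.0101331 = 0.00273594
  w_C·f_C = 0.27 × 0.00332589 = 0.00089799
  w_D·f_D = 0.23 × 0.000117862 = 2.71084e-05
Sum: 0.00537718 + 0.00273594 + 0.00089799 + 2.71084e-05 = 0.00903822
Responsibility of Class C: 0.00089799 / 0.00903822 ≈ 0.0994

0.0994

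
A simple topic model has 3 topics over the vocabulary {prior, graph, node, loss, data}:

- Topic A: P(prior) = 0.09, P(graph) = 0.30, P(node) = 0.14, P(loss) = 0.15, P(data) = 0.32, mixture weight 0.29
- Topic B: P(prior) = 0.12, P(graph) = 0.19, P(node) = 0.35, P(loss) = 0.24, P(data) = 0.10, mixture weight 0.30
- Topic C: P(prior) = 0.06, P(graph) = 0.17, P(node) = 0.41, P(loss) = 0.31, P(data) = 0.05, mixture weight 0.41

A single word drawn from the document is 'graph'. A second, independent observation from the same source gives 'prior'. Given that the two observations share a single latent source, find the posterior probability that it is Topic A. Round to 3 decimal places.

Posterior ∝ prior × likelihood, so P(k | x) ∝ P(Z=k) f_k(x); normalise over all components.
Since both observations come from the same component, the likelihood for component k is f_k(x₁)·f_k(x₂).
  L_A = [P(graph | comp) = 0.30] × [0.09] = 0.027
  L_B = [P(graph | comp) = 0.19] × [0.12] = 0.0228
  L_C = [P(graph | comp) = 0.17] × [0.06] = 0.0102
Multiply by the mixture weights:
  P(Z=A)·L_A = 0.29 × 0.027 = 0.00783
  P(Z=B)·L_B = 0.30 × 0.0228 = 0.00684
  P(Z=C)·L_C = 0.41 × 0.0102 = 0.004182
Marginal: 0.00783 + 0.00684 + 0.004182 = 0.018852
P(Topic A | x) = 0.00783 / 0.018852 ≈ 0.415

0.415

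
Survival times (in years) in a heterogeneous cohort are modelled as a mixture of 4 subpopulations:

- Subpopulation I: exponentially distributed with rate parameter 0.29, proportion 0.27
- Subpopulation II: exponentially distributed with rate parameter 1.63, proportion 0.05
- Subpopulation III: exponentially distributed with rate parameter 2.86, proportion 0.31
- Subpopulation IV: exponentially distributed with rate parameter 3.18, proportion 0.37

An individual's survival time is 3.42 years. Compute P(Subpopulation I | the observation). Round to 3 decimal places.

Apply Bayes' rule: the posterior for each component is proportional to its prior times its likelihood at x.
Exponential densities:
  f_I = 0.107563
  f_II = 0.00618258
  f_III = 0.000161601
  f_IV = 6.0147e-05
Weight by the priors:
  π_I·f_I = 0.27 × 0.107563 = 0.0290421
  π_II·f_II = 0.05 × 0.00618258 = 0.000309129
  π_III·f_III = 0.31 × 0.000161601 = 5.00964e-05
  π_IV·f_IV = 0.37 × 6.0147e-05 = 2.22544e-05
Sum: 0.0290421 + 0.000309129 + 5.00964e-05 + 2.22544e-05 = 0.0294236
Responsibility of Subpopulation I: 0.0290421 / 0.0294236 ≈ 0.987

0.987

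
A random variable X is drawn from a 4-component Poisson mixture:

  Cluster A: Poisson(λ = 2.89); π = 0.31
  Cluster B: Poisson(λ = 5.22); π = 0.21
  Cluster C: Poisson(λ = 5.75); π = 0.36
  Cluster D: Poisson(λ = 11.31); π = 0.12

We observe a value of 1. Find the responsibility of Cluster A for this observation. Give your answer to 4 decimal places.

0.7989

By Bayes' theorem, P(k | x) = π_k f_k(x) / Σ_j π_j f_j(x).
Evaluate each component's likelihood at the observed value:
  p_A = e^(−2.89)·2.89^1/1! = 0.160615
  p_B = e^(−5.22)·5.22^1/1! = 0.0282263
  p_C = e^(−5.75)·5.75^1/1! = 0.018301
  p_D = e^(−11.31)·11.31^1/1! = 0.000138545
Multiply by the mixture weights:
  π_A·p_A = 0.31 × 0.160615 = 0.0497907
  π_B·p_B = 0.21 × 0.0282263 = 0.00592751
  π_C·p_C = 0.36 × 0.018301 = 0.00658836
  π_D·p_D = 0.12 × 0.000138545 = 1.66254e-05
Marginal: 0.0497907 + 0.00592751 + 0.00658836 + 1.66254e-05 = 0.0623232
So the posterior for Cluster A is 0.0497907 / 0.0623232 ≈ 0.7989.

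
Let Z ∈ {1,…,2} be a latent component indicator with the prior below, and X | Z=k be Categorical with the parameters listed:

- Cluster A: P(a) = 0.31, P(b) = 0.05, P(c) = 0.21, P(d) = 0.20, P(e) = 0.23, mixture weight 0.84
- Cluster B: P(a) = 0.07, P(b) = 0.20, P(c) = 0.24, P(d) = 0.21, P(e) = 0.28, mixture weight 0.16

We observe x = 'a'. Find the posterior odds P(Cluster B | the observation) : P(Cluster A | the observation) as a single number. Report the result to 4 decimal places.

Posterior odds = (π_i f_i(x)) / (π_j f_j(x)); the normalising sum cancels.
Evaluate each component's likelihood at the observed value:
  L_A = P(a | comp) = 0.31
  L_B = P(a | comp) = 0.07
0.0112 / 0.2604 ≈ 0.0430

0.0430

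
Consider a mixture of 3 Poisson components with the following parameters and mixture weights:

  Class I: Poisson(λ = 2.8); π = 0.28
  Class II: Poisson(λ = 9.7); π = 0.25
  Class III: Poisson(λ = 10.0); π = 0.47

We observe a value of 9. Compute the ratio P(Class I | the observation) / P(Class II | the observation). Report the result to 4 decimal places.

The posterior odds equal the prior odds times the likelihood ratio: (π_i/π_j)·(f_i(x)/f_j(x)).
Component likelihoods at x = 9:
  f_I = e^(−2.8)·2.8^9/9! = 0.0017727
  f_II = e^(−9.7)·9.7^9/9! = 0.128388
  f_III = e^(−10.0)·10.0^9/9! = 0.12511
Posterior odds = (π_I·f_I) / (π_II·f_II) = (0.28·0.0017727) / (0.25·0.128388) = 0.000496355 / 0.0320971 ≈ 0.0155

0.0155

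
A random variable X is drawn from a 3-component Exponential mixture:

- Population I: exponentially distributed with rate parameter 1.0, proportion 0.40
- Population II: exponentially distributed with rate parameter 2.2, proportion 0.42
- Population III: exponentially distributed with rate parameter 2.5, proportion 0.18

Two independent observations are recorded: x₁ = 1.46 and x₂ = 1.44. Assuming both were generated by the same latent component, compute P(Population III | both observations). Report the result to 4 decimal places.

0.0304

Apply Bayes' rule: the posterior for each component is proportional to its prior times its likelihood at x.
Since both observations come from the same component, the likelihood for component k is f_k(x₁)·f_k(x₂).
  f_I = [0.232236] × [0.236928] = 0.0550232
  f_II = [0.0886072] × [0.0925929] = 0.0082044
  f_III = [0.0649778] × [0.0683093] = 0.00443859
Weight by the priors:
  w_I·f_I = 0.40 × 0.0550232 = 0.0220093
  w_II·f_II = 0.42 × 0.0082044 = 0.00344585
  w_III·f_III = 0.18 × 0.00443859 = 0.000798946
Marginal: 0.0220093 + 0.00344585 + 0.000798946 = 0.0262541
P(Population III | x₁,x₂) = 0.000798946 / 0.0262541 ≈ 0.0304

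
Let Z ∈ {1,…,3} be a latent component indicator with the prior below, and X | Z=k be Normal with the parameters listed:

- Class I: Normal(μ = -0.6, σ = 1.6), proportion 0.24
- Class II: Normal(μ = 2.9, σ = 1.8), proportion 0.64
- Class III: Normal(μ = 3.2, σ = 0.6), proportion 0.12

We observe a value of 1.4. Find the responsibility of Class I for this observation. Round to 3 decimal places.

0.213

P(component k | x) = π_k·f_k(x) / marginal(x), where marginal(x) = Σ_j π_j·f_j(x).
Component likelihoods at x = 1.4:
  L_I = 0.114156
  L_II = 0.156618
  L_III = 0.00738641
Multiply by the mixture weights:
  π_I·L_I = 0.24 × 0.114156 = 0.0273974
  π_II·L_II = 0.64 × 0.156618 = 0.100235
  π_III·L_III = 0.12 × 0.00738641 = 0.00088637
Sum: 0.0273974 + 0.100235 + 0.00088637 = 0.128519
P(Class I | 1.4) = 0.0273974 / 0.128519 ≈ 0.213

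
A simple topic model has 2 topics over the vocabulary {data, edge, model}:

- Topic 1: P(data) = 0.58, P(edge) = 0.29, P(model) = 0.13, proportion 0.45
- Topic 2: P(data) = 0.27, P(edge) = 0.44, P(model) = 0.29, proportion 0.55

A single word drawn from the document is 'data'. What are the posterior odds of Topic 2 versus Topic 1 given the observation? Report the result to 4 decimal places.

0.5690

The posterior odds equal the prior odds times the likelihood ratio: (π_i/π_j)·(f_i(x)/f_j(x)).
Component likelihoods at x = 'data':
  L_1 = 0.58
  L_2 = 0.27
0.1485 / 0.261 ≈ 0.5690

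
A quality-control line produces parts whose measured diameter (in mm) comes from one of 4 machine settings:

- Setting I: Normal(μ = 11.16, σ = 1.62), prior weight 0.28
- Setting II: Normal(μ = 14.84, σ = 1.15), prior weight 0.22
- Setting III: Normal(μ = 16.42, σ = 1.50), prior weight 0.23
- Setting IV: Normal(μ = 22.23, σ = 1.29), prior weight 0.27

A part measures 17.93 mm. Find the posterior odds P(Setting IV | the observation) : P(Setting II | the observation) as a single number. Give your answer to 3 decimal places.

The posterior odds equal the prior odds times the likelihood ratio: (w_i/w_j)·(f_i(x)/f_j(x)).
Component likelihoods at x = 17.93 mm:
  f_I = 3.97287e-05
  f_II = 0.0093857
  f_III = 0.160238
  f_IV = 0.00119557
0.000322803 / 0.00206485 ≈ 0.156

0.156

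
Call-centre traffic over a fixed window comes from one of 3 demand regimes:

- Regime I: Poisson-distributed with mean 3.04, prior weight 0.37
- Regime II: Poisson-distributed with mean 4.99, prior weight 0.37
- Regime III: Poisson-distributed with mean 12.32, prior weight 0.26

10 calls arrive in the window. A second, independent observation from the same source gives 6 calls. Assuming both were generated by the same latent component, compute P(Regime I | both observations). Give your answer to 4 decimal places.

By Bayes' theorem, P(k | x) = π_k f_k(x) / Σ_j π_j f_j(x).
Since both observations come from the same component, the likelihood for component k is f_k(x₁)·f_k(x₂).
  L_I = [e^(−3.04)·3.04^10/10! = 0.000888623] × [0.0524389] = 4.65984e-05
  L_II = [e^(−4.99)·4.99^10/10! = 0.017952] × [0.145929] = 0.00261972
  L_III = [e^(−12.32)·12.32^10/10! = 0.0990458] × [0.0216682] = 0.00214615
Prior × likelihood for each component:
  π_I·L_I = 0.37 × 4.65984e-05 = 1.72414e-05
  π_II·L_II = 0.37 × 0.00261972 = 0.000969295
  π_III·L_III = 0.26 × 0.00214615 = 0.000557999
Evidence: 1.72414e-05 + 0.000969295 + 0.000557999 = 0.00154454
Responsibility of Regime I: 1.72414e-05 / 0.00154454 ≈ 0.0112

0.0112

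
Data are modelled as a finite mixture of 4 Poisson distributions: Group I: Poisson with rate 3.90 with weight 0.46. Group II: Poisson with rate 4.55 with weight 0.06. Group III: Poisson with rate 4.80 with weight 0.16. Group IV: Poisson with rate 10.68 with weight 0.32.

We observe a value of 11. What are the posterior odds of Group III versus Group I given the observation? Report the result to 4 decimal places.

1.3882

Only the two components matter; the odds are (π_i f_i(x)) / (π_j f_j(x)).
Component likelihoods at x = 11:
  L_I = 0.00160993
  L_II = 0.00458068
  L_III = 0.00642517
  L_IV = 0.118813
0.00102803 / 0.000740567 ≈ 1.3882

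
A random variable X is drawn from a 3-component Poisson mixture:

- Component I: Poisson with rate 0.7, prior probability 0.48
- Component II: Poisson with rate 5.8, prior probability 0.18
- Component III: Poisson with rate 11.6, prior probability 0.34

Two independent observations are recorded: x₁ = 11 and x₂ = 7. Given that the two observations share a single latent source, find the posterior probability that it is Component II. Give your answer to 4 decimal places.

0.1805

P(component k | x) = π_k·f_k(x) / marginal(x), where marginal(x) = Σ_j π_j·f_j(x).
Since both observations come from the same component, the likelihood for component k is f_k(x₁)·f_k(x₂).
  f_I = [e^(−0.7)·0.7^11/11! = 2.4599e-10] × [8.11427e-06] = 1.99603e-15
  f_II = [e^(−5.8)·5.8^11/11! = 0.0189515] × [0.132635] = 0.00251363
  f_III = [e^(−11.6)·11.6^11/11! = 0.117508] × [0.0513996] = 0.00603984
Multiply by the mixture weights:
  π_I·f_I = 0.48 × 1.99603e-15 = 9.58092e-16
  π_II·f_II = 0.18 × 0.00251363 = 0.000452454
  π_III·f_III = 0.34 × 0.00603984 = 0.00205355
Sum: 9.58092e-16 + 0.000452454 + 0.00205355 = 0.002506
P(Component II | x) ≈ 0.1805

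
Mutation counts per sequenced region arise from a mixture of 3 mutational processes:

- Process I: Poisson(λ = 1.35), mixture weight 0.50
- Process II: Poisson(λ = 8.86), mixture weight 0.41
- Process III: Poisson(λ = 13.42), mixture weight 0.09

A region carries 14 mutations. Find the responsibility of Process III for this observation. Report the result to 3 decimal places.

0.434

The responsibility of component k is π_k f_k(x) divided by Σ_j π_j f_j(x).
Component likelihoods at x = 14 mutations:
  L_I = e^(−1.35)·1.35^14/14! = 1.98594e-10
  L_II = e^(−8.86)·8.86^14/14! = 0.0299099
  L_III = e^(−13.42)·13.42^14/14! = 0.104688
Unnormalised posteriors:
  π_I·L_I = 0.50 × 1.98594e-10 = 9.92972e-11
  π_II·L_II = 0.41 × 0.0299099 = 0.0122631
  π_III·L_III = 0.09 × 0.104688 = 0.00942188
Denominator: 9.92972e-11 + 0.0122631 + 0.00942188 = 0.0216849
So the posterior for Process III is 0.00942188 / 0.0216849 ≈ 0.434.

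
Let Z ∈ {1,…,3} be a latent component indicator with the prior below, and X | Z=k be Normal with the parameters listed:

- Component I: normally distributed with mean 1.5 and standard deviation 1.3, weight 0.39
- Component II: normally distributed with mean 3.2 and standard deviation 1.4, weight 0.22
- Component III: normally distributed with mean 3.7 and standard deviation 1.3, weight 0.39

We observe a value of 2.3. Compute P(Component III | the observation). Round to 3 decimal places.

0.309

By Bayes' theorem, P(k | x) = w_k f_k(x) / Σ_j w_j f_j(x).
Evaluate each component's likelihood at the observed value:
  L_I = (1/(1.3·√(2π)))·exp(−(2.3−1.5)²/(2·1.3²)) = 0.306879·exp(-0.18935) = 0.253941
  L_II = (1/(1.4·√(2π)))·exp(−(2.3−3.2)²/(2·1.4²)) = 0.284959·exp(-0.20663) = 0.231762
  L_III = (1/(1.3·√(2π)))·exp(−(2.3−3.7)²/(2·1.3²)) = 0.306879·exp(-0.57988) = 0.171841
Prior × likelihood for each component:
  w_I·L_I = 0.39 × 0.253941 = 0.0990371
  w_II·L_II = 0.22 × 0.231762 = 0.0509877
  w_III·L_III = 0.39 × 0.171841 = 0.0670181
Marginal: 0.0990371 + 0.0509877 + 0.0670181 = 0.217043
P(Component III | the observation) ≈ 0.309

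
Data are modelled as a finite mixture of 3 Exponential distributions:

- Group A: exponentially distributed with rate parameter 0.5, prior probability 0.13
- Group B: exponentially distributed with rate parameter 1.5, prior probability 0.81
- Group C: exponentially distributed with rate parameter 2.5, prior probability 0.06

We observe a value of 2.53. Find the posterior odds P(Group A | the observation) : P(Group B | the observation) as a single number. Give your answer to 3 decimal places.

0.672

Only the two components matter; the odds are (π_i f_i(x)) / (π_j f_j(x)).
Exponential densities:
  L_A = 0.5·e^(−0.5·2.53) = 0.5·e^(−1.2650) = 0.14112
  L_B = 1.5·e^(−1.5·2.53) = 1.5·e^(−3.7950) = 0.0337244
  L_C = 2.5·e^(−2.5·2.53) = 2.5·e^(−6.3250) = 0.00447742
0.0183456 / 0.0273167 ≈ 0.672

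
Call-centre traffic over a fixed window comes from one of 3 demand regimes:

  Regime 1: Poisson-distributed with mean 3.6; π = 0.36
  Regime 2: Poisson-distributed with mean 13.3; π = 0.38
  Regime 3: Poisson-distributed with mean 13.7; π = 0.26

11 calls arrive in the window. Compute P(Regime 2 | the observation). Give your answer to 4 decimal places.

0.6082

P(component k | x) = π_k·f_k(x) / marginal(x), where marginal(x) = Σ_j π_j·f_j(x).
Evaluate each component's likelihood at the observed value:
  f_1 = 0.000900973
  f_2 = 0.0966264
  f_3 = 0.0897297
Unnormalised posteriors:
  π_1·f_1 = 0.36 × 0.000900973 = 0.00032435
  π_2·f_2 = 0.38 × 0.0966264 = 0.036718
  π_3·f_3 = 0.26 × 0.0897297 = 0.0233297
Normaliser: 0.00032435 + 0.036718 + 0.0233297 = 0.0603721
Responsibility of Regime 2: 0.036718 / 0.0603721 ≈ 0.6082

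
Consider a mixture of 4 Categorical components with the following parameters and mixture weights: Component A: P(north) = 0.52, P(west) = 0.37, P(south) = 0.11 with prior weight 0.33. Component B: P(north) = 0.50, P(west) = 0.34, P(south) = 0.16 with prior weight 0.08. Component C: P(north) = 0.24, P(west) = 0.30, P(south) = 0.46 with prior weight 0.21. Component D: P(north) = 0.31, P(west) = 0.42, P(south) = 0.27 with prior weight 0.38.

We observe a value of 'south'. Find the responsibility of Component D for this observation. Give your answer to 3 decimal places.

Posterior ∝ prior × likelihood, so P(k | x) ∝ π_k f_k(x); normalise over all components.
Component likelihoods at x = 'south':
  p_A = 0.11
  p_B = 0.16
  p_C = 0.46
  p_D = 0.27
Unnormalised posteriors:
  π_A·p_A = 0.33 × 0.11 = 0.0363
  π_B·p_B = 0.08 × 0.16 = 0.0128
  π_C·p_C = 0.21 × 0.46 = 0.0966
  π_D·p_D = 0.38 × 0.27 = 0.1026
Denominator: 0.0363 + 0.0128 + 0.0966 + 0.1026 = 0.2483
P(Component D | data) = 0.1026 / 0.2483 ≈ 0.413

0.413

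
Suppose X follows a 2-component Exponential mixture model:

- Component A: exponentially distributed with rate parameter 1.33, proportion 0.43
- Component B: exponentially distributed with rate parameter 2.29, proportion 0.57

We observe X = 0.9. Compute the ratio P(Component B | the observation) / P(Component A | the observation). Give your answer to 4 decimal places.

The posterior odds equal the prior odds times the likelihood ratio: (π_i/π_j)·(f_i(x)/f_j(x)).
Component likelihoods at x = 0.9:
  p_A = 1.33·e^(−1.33·0.9) = 1.33·e^(−1.1970) = 0.401792
  p_B = 2.29·e^(−2.29·0.9) = 2.29·e^(−2.0610) = 0.291578
Posterior odds = (π_B·p_B) / (π_A·p_A) = (0.57·0.291578) / (0.43·0.401792) = 0.166199 / 0.172771 ≈ 0.9620

0.9620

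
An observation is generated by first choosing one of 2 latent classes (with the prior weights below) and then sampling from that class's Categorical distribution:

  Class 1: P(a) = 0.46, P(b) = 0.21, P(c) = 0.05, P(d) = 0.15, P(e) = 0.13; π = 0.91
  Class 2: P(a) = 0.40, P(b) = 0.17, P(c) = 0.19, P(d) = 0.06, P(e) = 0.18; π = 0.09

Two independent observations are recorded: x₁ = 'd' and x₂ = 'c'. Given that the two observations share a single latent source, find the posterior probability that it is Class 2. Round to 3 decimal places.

0.131

By Bayes' theorem, P(k | x) = P(Z=k) f_k(x) / Σ_j P(Z=j) f_j(x).
Since both observations come from the same component, the likelihood for component k is f_k(x₁)·f_k(x₂).
  f_1 = [0.15] × [0.05] = 0.0075
  f_2 = [0.06] × [0.19] = 0.0114
Multiply by the mixture weights:
  P(Z=1)·f_1 = 0.91 × 0.0075 = 0.006825
  P(Z=2)·f_2 = 0.09 × 0.0114 = 0.001026
Evidence: 0.006825 + 0.001026 = 0.007851
Responsibility of Class 2: 0.001026 / 0.007851 ≈ 0.131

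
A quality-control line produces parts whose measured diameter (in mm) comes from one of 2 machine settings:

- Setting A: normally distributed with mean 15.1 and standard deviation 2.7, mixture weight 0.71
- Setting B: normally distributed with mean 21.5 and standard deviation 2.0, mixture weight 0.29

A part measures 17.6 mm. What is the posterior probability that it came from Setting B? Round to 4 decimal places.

The responsibility of component k is P(Z=k) f_k(x) divided by Σ_j P(Z=j) f_j(x).
Normal densities:
  p_A = (1/(2.7·√(2π)))·exp(−(17.6−15.1)²/(2·2.7²)) = 0.147756·exp(-0.42867) = 0.0962449
  p_B = (1/(2.0·√(2π)))·exp(−(17.6−21.5)²/(2·2.0²)) = 0.199471·exp(-1.90125) = 0.0297974
Weight by the priors:
  P(Z=A)·p_A = 0.71 × 0.0962449 = 0.0683339
  P(Z=B)·p_B = 0.29 × 0.0297974 = 0.00864123
Sum: 0.0683339 + 0.00864123 = 0.0769751
So the posterior for Setting B is 0.00864123 / 0.0769751 ≈ 0.1123.

0.1123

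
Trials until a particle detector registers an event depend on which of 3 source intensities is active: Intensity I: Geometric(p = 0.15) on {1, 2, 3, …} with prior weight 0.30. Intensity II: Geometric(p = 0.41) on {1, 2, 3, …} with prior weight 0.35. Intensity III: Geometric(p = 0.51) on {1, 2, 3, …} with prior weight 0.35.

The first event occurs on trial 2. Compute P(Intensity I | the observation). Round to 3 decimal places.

Apply Bayes' rule: the posterior for each component is proportional to its prior times its likelihood at x.
Evaluate each component's likelihood at the observed value:
  f_I = 0.1275
  f_II = 0.2419
  f_III = 0.2499
Multiply by the mixture weights:
  w_I·f_I = 0.30 × 0.1275 = 0.03825
  w_II·f_II = 0.35 × 0.2419 = 0.084665
  w_III·f_III = 0.35 × 0.2499 = 0.087465
Denominator: 0.03825 + 0.084665 + 0.087465 = 0.21038
So the posterior for Intensity I is 0.03825 / 0.21038 ≈ 0.182.

0.182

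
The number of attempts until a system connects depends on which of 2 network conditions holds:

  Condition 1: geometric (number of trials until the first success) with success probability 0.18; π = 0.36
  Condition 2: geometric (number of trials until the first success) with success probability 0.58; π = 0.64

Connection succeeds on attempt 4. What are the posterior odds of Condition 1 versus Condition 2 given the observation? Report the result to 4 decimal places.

1.2992

The posterior odds equal the prior odds times the likelihood ratio: (P(Z=i)/P(Z=j))·(f_i(x)/f_j(x)).
Geometric probabilities:
  p_1 = 0.0992462
  p_2 = 0.042971
Posterior odds = (P(Z=1)·p_1) / (P(Z=2)·p_2) = (0.36·0.0992462) / (0.64·0.042971) = 0.0357286 / 0.0275015 ≈ 1.2992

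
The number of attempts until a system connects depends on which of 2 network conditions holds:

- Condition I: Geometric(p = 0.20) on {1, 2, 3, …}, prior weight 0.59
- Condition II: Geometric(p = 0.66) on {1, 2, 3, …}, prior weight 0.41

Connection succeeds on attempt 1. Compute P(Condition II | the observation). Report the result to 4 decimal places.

0.6963

P(component k | x) = w_k·f_k(x) / marginal(x), where marginal(x) = Σ_j w_j·f_j(x).
Component likelihoods at x = 1:
  f_I = 0.20·(1−0.20)^0 = 0.20·1 = 0.2
  f_II = 0.66·(1−0.66)^0 = 0.66·1 = 0.66
Unnormalised posteriors:
  w_I·f_I = 0.59 × 0.2 = 0.118
  w_II·f_II = 0.41 × 0.66 = 0.2706
Denominator: 0.118 + 0.2706 = 0.3886
P(Condition II | data) ≈ 0.6963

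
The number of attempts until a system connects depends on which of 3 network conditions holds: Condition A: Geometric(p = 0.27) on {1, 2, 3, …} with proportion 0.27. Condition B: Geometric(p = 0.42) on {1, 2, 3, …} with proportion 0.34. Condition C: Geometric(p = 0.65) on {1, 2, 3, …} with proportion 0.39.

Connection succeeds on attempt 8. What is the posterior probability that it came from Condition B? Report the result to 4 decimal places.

0.2773

Apply Bayes' rule: the posterior for each component is proportional to its prior times its likelihood at x.
Component likelihoods at x = 8:
  p_A = 0.27·(1−0.27)^7 = 0.27·0.110474 = 0.029828
  p_B = 0.42·(1−0.42)^7 = 0.42·0.0220798 = 0.00927353
  p_C = 0.65·(1−0.65)^7 = 0.65·0.000643393 = 0.000418205
Prior × likelihood for each component:
  P(Z=A)·p_A = 0.27 × 0.029828 = 0.00805355
  P(Z=B)·p_B = 0.34 × 0.00927353 = 0.003153
  P(Z=C)·p_C = 0.39 × 0.000418205 = 0.0001631
Normaliser: 0.00805355 + 0.003153 + 0.0001631 = 0.0113697
So the posterior for Condition B is 0.003153 / 0.0113697 ≈ 0.2773.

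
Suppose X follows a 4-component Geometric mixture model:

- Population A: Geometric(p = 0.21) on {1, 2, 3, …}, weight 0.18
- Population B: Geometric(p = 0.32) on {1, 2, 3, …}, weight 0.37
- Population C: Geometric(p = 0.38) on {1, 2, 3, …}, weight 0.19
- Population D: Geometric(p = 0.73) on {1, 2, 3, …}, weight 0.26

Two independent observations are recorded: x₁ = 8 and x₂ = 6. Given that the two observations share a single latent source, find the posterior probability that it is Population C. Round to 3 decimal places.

Posterior ∝ prior × likelihood, so P(k | x) ∝ π_k f_k(x); normalise over all components.
Since both observations come from the same component, the likelihood for component k is f_k(x₁)·f_k(x₂).
  p_A = [0.0403282] × [0.0646182] = 0.00260594
  p_B = [0.0215136] × [0.0465259] = 0.00100094
  p_C = [0.0133821] × [0.034813] = 0.000465873
  p_D = [7.63606e-05] × [0.00104747] = 7.99854e-08
Multiply by the mixture weights:
  π_A·p_A = 0.18 × 0.00260594 = 0.000469068
  π_B·p_B = 0.37 × 0.00100094 = 0.000370347
  π_C·p_C = 0.19 × 0.000465873 = 8.85159e-05
  π_D·p_D = 0.26 × 7.99854e-08 = 2.07962e-08
Normaliser: 0.000469068 + 0.000370347 + 8.85159e-05 + 2.07962e-08 = 0.000927952
P(Population C | x) ≈ 0.095

0.095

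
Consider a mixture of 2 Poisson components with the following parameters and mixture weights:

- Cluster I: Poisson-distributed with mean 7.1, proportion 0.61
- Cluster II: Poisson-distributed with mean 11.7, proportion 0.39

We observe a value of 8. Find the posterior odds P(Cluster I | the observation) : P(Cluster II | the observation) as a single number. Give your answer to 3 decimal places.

2.862

Since P(k|x) ∝ w_k f_k(x), the posterior odds are w_i f_i(x) / (w_j f_j(x)).
Evaluate each component's likelihood at the observed value:
  L_I = 0.132146
  L_II = 0.0722306
Posterior odds = (w_I·L_I) / (w_II·L_II) = (0.61·0.132146) / (0.39·0.0722306) = 0.0806093 / 0.0281699 ≈ 2.862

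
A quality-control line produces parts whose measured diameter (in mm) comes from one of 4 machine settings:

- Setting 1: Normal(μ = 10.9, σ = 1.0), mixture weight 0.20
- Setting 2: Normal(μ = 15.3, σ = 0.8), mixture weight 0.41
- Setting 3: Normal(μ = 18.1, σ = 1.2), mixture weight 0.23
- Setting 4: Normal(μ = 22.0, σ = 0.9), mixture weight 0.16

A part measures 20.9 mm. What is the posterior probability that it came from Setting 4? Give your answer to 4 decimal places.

By Bayes' theorem, P(k | x) = P(Z=k) f_k(x) / Σ_j P(Z=j) f_j(x).
Component likelihoods at x = 20.9 mm:
  f_1 = 7.6946e-23
  f_2 = 1.14184e-11
  f_3 = 0.0218516
  f_4 = 0.210033
Prior × likelihood for each component:
  P(Z=1)·f_1 = 0.20 × 7.6946e-23 = 1.53892e-23
  P(Z=2)·f_2 = 0.41 × 1.14184e-11 = 4.68154e-12
  P(Z=3)·f_3 = 0.23 × 0.0218516 = 0.00502586
  P(Z=4)·f_4 = 0.16 × 0.210033 = 0.0336052
Normaliser: 1.53892e-23 + 4.68154e-12 + 0.00502586 + 0.0336052 = 0.0386311
Responsibility of Setting 4: 0.0336052 / 0.0386311 ≈ 0.8699

0.8699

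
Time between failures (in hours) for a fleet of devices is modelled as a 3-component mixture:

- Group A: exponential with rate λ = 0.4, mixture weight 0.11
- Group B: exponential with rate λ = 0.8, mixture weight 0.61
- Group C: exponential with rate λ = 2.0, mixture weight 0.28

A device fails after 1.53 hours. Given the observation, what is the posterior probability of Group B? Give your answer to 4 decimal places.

0.7412

The responsibility of component k is P(Z=k) f_k(x) divided by Σ_j P(Z=j) f_j(x).
Evaluate each component's likelihood at the observed value:
  p_A = 0.4·e^(−0.4·1.53) = 0.4·e^(−0.6120) = 0.216906
  p_B = 0.8·e^(−0.8·1.53) = 0.8·e^(−1.2240) = 0.235241
  p_C = 2.0·e^(−2.0·1.53) = 2.0·e^(−3.0600) = 0.0937754
Prior × likelihood for each component:
  P(Z=A)·p_A = 0.11 × 0.216906 = 0.0238597
  P(Z=B)·p_B = 0.61 × 0.235241 = 0.143497
  P(Z=C)·p_C = 0.28 × 0.0937754 = 0.0262571
Denominator: 0.0238597 + 0.143497 + 0.0262571 = 0.193614
P(Group B | x) = 0.143497 / 0.193614 ≈ 0.7412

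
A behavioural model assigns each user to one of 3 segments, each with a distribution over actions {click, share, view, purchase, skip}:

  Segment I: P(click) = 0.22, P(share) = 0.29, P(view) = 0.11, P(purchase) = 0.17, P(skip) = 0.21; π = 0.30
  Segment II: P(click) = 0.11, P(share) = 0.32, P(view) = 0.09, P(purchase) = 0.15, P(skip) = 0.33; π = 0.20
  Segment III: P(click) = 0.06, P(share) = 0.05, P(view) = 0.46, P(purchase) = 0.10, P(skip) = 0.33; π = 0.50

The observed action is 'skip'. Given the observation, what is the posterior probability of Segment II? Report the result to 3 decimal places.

0.224

P(component k | x) = w_k·f_k(x) / marginal(x), where marginal(x) = Σ_j w_j·f_j(x).
Categorical probabilities:
  p_I = P(skip | comp) = 0.21
  p_II = P(skip | comp) = 0.33
  p_III = P(skip | comp) = 0.33
Weight by the priors:
  w_I·p_I = 0.30 × 0.21 = 0.063
  w_II·p_II = 0.20 × 0.33 = 0.066
  w_III·p_III = 0.50 × 0.33 = 0.165
Normaliser: 0.063 + 0.066 + 0.165 = 0.294
So the posterior for Segment II is 0.066 / 0.294 ≈ 0.224.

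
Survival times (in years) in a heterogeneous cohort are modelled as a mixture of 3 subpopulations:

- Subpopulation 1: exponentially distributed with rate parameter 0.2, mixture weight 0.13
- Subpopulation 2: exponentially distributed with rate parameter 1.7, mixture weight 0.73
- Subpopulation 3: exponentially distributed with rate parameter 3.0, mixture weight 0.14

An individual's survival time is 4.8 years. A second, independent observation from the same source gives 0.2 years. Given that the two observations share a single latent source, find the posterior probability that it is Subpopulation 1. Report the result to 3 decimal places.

P(component k | x) = P(Z=k)·f_k(x) / marginal(x), where marginal(x) = Σ_j P(Z=j)·f_j(x).
Since both observations come from the same component, the likelihood for component k is f_k(x₁)·f_k(x₂).
  f_1 = [0.2·e^(−0.2·4.8) = 0.2·e^(−0.9600) = 0.0765786] × [0.192158] = 0.0147152
  f_2 = [1.7·e^(−1.7·4.8) = 1.7·e^(−8.1600) = 0.000485966] × [1.21001] = 0.000588024
  f_3 = [3.0·e^(−3.0·4.8) = 3.0·e^(−14.4000) = 1.67217e-06] × [1.64643] = 2.75312e-06
Multiply by the mixture weights:
  P(Z=1)·f_1 = 0.13 × 0.0147152 = 0.00191297
  P(Z=2)·f_2 = 0.73 × 0.000588024 = 0.000429257
  P(Z=3)·f_3 = 0.14 × 2.75312e-06 = 3.85437e-07
Denominator: 0.00191297 + 0.000429257 + 3.85437e-07 = 0.00234262
So the posterior for Subpopulation 1 is 0.00191297 / 0.00234262 ≈ 0.817.

0.817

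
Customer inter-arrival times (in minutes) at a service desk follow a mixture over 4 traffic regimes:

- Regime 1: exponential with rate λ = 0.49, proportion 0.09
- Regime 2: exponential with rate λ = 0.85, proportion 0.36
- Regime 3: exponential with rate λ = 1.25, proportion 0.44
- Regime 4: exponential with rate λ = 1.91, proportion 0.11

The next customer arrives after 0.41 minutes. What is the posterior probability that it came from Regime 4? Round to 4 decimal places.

0.1417

By Bayes' theorem, P(k | x) = P(Z=k) f_k(x) / Σ_j P(Z=j) f_j(x).
Exponential densities:
  p_1 = 0.49·e^(−0.49·0.41) = 0.49·e^(−0.2009) = 0.400817
  p_2 = 0.85·e^(−0.85·0.41) = 0.85·e^(−0.3485) = 0.599884
  p_3 = 1.25·e^(−1.25·0.41) = 1.25·e^(−0.5125) = 0.748745
  p_4 = 1.91·e^(−1.91·0.41) = 1.91·e^(−0.7831) = 0.872845
Multiply by the mixture weights:
  P(Z=1)·p_1 = 0.09 × 0.400817 = 0.0360735
  P(Z=2)·p_2 = 0.36 × 0.599884 = 0.215958
  P(Z=3)·p_3 = 0.44 × 0.748745 = 0.329448
  P(Z=4)·p_4 = 0.11 × 0.872845 = 0.096013
Denominator: 0.0360735 + 0.215958 + 0.329448 + 0.096013 = 0.677493
P(Regime 4 | 0.41 minutes) = 0.096013 / 0.677493 ≈ 0.1417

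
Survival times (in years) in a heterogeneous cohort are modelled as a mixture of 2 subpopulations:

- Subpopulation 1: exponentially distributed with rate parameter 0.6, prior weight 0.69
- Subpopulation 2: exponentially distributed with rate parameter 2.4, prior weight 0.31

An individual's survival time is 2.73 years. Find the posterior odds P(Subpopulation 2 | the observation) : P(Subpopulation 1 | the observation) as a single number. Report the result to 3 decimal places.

The posterior odds equal the prior odds times the likelihood ratio: (π_i/π_j)·(f_i(x)/f_j(x)).
Evaluate each component's likelihood at the observed value:
  f_1 = 0.6·e^(−0.6·2.73) = 0.6·e^(−1.6380) = 0.116621
  f_2 = 2.4·e^(−2.4·2.73) = 2.4·e^(−6.5520) = 0.00342542
0.00106188 / 0.0804685 ≈ 0.013

0.013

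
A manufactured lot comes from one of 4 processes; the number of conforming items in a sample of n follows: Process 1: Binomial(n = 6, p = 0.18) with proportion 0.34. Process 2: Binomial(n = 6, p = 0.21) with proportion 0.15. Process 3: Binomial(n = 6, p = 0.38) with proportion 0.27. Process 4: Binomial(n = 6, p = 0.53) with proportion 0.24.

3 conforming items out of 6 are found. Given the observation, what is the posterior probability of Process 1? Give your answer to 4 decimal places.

Posterior ∝ prior × likelihood, so P(k | x) ∝ w_k f_k(x); normalise over all components.
Binomial probabilities:
  f_1 = C(6,3)·0.18^3·0.82^3 = 20·0.005832·0.551368 = 0.0643116
  f_2 = C(6,3)·0.21^3·0.79^3 = 20·0.009261·0.493039 = 0.0913207
  f_3 = C(6,3)·0.38^3·0.62^3 = 20·0.054872·0.238328 = 0.261551
  f_4 = C(6,3)·0.53^3·0.47^3 = 20·0.148877·0.103823 = 0.309137
Unnormalised posteriors:
  w_1·f_1 = 0.34 × 0.0643116 = 0.0218659
  w_2·f_2 = 0.15 × 0.0913207 = 0.0136981
  w_3·f_3 = 0.27 × 0.261551 = 0.0706187
  w_4·f_4 = 0.24 × 0.309137 = 0.0741929
Denominator: 0.0218659 + 0.0136981 + 0.0706187 + 0.0741929 = 0.180376
Responsibility of Process 1: 0.0218659 / 0.180376 ≈ 0.1212

0.1212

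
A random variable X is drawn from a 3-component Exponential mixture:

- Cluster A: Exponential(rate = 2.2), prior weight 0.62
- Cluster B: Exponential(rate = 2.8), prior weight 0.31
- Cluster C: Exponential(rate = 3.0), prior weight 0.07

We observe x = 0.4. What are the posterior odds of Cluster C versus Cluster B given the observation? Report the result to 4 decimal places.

0.2233

Posterior odds = (π_i f_i(x)) / (π_j f_j(x)); the normalising sum cancels.
Exponential densities:
  p_A = 0.912522
  p_B = 0.913583
  p_C = 0.903583
Posterior odds = (π_C·p_C) / (π_B·p_B) = (0.07·0.903583) / (0.31·0.913583) = 0.0632508 / 0.283211 ≈ 0.2233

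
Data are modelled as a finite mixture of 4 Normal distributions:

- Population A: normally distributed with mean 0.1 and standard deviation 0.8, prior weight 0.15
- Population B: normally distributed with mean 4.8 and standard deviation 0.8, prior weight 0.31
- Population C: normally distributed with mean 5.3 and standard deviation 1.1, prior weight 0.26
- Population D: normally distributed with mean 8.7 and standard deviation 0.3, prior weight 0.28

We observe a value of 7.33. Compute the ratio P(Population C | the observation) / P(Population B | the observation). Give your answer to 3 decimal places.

16.502

Posterior odds = (π_i f_i(x)) / (π_j f_j(x)); the normalising sum cancels.
Component likelihoods at x = 7.33:
  L_A = 9.1625e-19
  L_B = 0.0033577
  L_C = 0.0660661
  L_D = 3.93825e-05
Posterior odds = (π_C·L_C) / (π_B·L_B) = (0.26·0.0660661) / (0.31·0.0033577) = 0.0171772 / 0.00104089 ≈ 16.502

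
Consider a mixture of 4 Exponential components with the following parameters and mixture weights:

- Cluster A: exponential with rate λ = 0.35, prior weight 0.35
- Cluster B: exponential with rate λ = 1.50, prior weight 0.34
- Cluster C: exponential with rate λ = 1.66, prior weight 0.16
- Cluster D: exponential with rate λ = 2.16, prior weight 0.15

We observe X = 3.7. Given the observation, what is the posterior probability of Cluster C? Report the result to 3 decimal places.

0.016

P(component k | x) = π_k·f_k(x) / marginal(x), where marginal(x) = Σ_j π_j·f_j(x).
Evaluate each component's likelihood at the observed value:
  p_A = 0.0958643
  p_B = 0.00583119
  p_C = 0.00357003
  p_D = 0.000730419
Weight by the priors:
  π_A·p_A = 0.35 × 0.0958643 = 0.0335525
  π_B·p_B = 0.34 × 0.00583119 = 0.0019826
  π_C·p_C = 0.16 × 0.00357003 = 0.000571204
  π_D·p_D = 0.15 × 0.000730419 = 0.000109563
Denominator: 0.0335525 + 0.0019826 + 0.000571204 + 0.000109563 = 0.0362159
So the posterior for Cluster C is 0.000571204 / 0.0362159 ≈ 0.016.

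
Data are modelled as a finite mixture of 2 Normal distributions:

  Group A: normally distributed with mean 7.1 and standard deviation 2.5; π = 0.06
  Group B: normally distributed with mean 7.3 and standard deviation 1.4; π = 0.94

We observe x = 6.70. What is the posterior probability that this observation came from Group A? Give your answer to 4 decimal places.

0.0372

The responsibility of component k is π_k f_k(x) divided by Σ_j π_j f_j(x).
Normal densities:
  f_A = (1/(2.5·√(2π)))·exp(−(6.70−7.1)²/(2·2.5²)) = 0.159577·exp(-0.01280) = 0.157547
  f_B = (1/(1.4·√(2π)))·exp(−(6.70−7.3)²/(2·1.4²)) = 0.284959·exp(-0.09184) = 0.259955
Multiply by the mixture weights:
  π_A·f_A = 0.06 × 0.157547 = 0.00945284
  π_B·f_B = 0.94 × 0.259955 = 0.244358
Denominator: 0.00945284 + 0.244358 = 0.25381
P(Group A | 6.70) = 0.00945284 / 0.25381 ≈ 0.0372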